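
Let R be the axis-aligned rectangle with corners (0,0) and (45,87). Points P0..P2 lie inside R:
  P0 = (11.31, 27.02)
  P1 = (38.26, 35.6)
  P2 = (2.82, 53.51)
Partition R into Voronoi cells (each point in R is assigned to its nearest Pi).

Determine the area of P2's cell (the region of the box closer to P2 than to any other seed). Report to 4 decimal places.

1. box [0,45]×[0,87]: [(0, 0) (45, 0) (45, 87) (0, 87)]
2. ⊥bis P2·P0 via (7.065,40.265): [(0, 38.0007) (45, 52.4231) (45, 87) (0, 87)]  |A|=1880.4649
3. ⊥bis P2·P1 via (20.54,44.555): [(0, 38.0007) (20.5573, 44.5893) (41.9901, 87) (0, 87)]  |A|=1394.0618
4. canonical 4-gon: [(0, 38.0007) (20.5573, 44.5893) (41.9901, 87) (0, 87)]
5. shoelace: 1394.0618

Area of P2's cell: 1394.0618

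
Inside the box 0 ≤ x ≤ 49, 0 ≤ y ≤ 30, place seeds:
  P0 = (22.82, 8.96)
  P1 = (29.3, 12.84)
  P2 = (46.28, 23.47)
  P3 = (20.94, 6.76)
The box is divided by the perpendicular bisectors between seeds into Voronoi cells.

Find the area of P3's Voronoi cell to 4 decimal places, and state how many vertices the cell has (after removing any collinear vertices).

1. box [0,49]×[0,30]: [(0, 0) (49, 0) (49, 30) (0, 30)]
2. ⊥bis P3·P0 via (21.88,7.86): [(0, 26.5575) (0, 0) (31.0779, 0)]  |A|=412.6746
3. ⊥bis P3·P1 via (25.12,9.8): [(0, 26.5575) (0, 0) (31.0779, 0)]  |A|=412.6746
4. ⊥bis P3·P2 via (33.61,15.115): [(0, 26.5575) (0, 0) (31.0779, 0)]  |A|=412.6746
5. canonical 3-gon: [(0, 26.5575) (0, 0) (31.0779, 0)]
6. shoelace: 412.6746

Area of P3's cell: 412.6746 (3 vertices)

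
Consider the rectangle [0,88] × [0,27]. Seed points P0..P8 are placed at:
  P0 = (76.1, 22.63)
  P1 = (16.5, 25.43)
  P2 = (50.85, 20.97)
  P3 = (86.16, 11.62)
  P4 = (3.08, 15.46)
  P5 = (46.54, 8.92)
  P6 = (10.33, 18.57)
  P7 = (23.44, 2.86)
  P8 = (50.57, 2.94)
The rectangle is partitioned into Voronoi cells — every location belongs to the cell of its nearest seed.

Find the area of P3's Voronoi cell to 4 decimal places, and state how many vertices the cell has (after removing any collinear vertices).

Area of P3's cell: 277.2358 (4 vertices)

1. box [0,88]×[0,27]: [(0, 0) (88, 0) (88, 27) (0, 27)]
2. ⊥bis P3·P0 via (81.13,17.125): [(62.3878, 0) (88, 0) (88, 23.4022)]  |A|=299.6909
3. ⊥bis P3·P1 via (51.33,18.525): [(62.3878, 0) (88, 0) (88, 23.4022)]  |A|=299.6909
4. ⊥bis P3·P2 via (68.505,16.295): [(64.7654, 2.1724) (64.1901, 0) (88, 0) (88, 23.4022)]  |A|=297.7332
5. ⊥bis P3·P4 via (44.62,13.54): [(64.7654, 2.1724) (64.1901, 0) (88, 0) (88, 23.4022)]  |A|=297.7332
6. ⊥bis P3·P5 via (66.35,10.27): [(66.7766, 4.0101) (67.0499, 0) (88, 0) (88, 23.4022)]  |A|=290.3433
7. ⊥bis P3·P6 via (48.245,15.095): [(66.7766, 4.0101) (67.0499, 0) (88, 0) (88, 23.4022)]  |A|=290.3433
8. ⊥bis P3·P7 via (54.8,7.24): [(66.7766, 4.0101) (67.0499, 0) (88, 0) (88, 23.4022)]  |A|=290.3433
9. ⊥bis P3·P8 via (68.365,7.28): [(68.7277, 5.7928) (70.1405, 0) (88, 0) (88, 23.4022)]  |A|=277.2358
10. canonical 4-gon: [(68.7277, 5.7928) (70.1405, 0) (88, 0) (88, 23.4022)]
11. shoelace: 277.2358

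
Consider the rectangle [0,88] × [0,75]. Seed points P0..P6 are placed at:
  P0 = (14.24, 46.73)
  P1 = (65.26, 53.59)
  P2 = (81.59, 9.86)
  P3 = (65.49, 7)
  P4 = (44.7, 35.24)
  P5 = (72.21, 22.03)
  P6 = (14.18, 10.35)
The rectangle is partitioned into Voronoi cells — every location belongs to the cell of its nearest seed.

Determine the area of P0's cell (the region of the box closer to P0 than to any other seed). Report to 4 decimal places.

1. box [0,88]×[0,75]: [(0, 0) (88, 0) (88, 75) (0, 75)]
2. ⊥bis P0·P1 via (39.75,50.16): [(0, 0) (46.4944, 0) (36.4101, 75) (0, 75)]  |A|=3108.917
3. ⊥bis P0·P2 via (47.915,28.295): [(0, 0) (32.4252, 0) (43.7202, 20.6324) (36.4101, 75) (0, 75)]  |A|=2963.7769
4. ⊥bis P0·P3 via (39.865,26.865): [(0, 0) (19.0387, 0) (42.4362, 30.1818) (36.4101, 75) (0, 75)]  |A|=2694.5873
5. ⊥bis P0·P4 via (29.47,40.985): [(0, 0) (14.0098, 0) (37.9581, 63.487) (36.4101, 75) (0, 75)]  |A|=2077.744
6. ⊥bis P0·P5 via (43.225,34.38): [(0, 0) (14.0098, 0) (37.9581, 63.487) (36.4101, 75) (0, 75)]  |A|=2077.744
7. ⊥bis P0·P6 via (14.21,28.54): [(0, 28.5634) (24.769, 28.5226) (37.9581, 63.487) (36.4101, 75) (0, 75)]  |A|=1524.2025
8. canonical 5-gon: [(0, 28.5634) (24.769, 28.5226) (37.9581, 63.487) (36.4101, 75) (0, 75)]
9. shoelace: 1524.2025

Area of P0's cell: 1524.2025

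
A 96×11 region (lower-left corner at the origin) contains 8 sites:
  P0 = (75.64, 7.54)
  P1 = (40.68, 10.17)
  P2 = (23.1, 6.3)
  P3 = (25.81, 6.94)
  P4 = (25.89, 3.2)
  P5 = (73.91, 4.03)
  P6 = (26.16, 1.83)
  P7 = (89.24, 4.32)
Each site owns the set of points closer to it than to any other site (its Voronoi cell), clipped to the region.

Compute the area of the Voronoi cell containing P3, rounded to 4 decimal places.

1. box [0,96]×[0,11]: [(0, 0) (96, 0) (96, 11) (0, 11)]
2. ⊥bis P3·P0 via (50.725,7.24): [(0, 0) (50.8122, 0) (50.6797, 11) (0, 11)]  |A|=558.2055
3. ⊥bis P3·P1 via (33.245,8.555): [(0, 0) (35.1033, 0) (32.7139, 11) (0, 11)]  |A|=372.9945
4. ⊥bis P3·P2 via (24.455,6.62): [(26.0184, 0) (35.1033, 0) (32.7139, 11) (23.4206, 11)]  |A|=101.08
5. ⊥bis P3·P4 via (25.85,5.07): [(24.8262, 5.0481) (33.9643, 5.2436) (32.7139, 11) (23.4206, 11)]  |A|=54.0799
6. ⊥bis P3·P5 via (49.86,5.485): [(24.8262, 5.0481) (33.9643, 5.2436) (32.7139, 11) (23.4206, 11)]  |A|=54.0799
7. ⊥bis P3·P6 via (25.985,4.385): [(24.8262, 5.0481) (33.9643, 5.2436) (32.7139, 11) (23.4206, 11)]  |A|=54.0799
8. ⊥bis P3·P7 via (57.525,5.63): [(24.8262, 5.0481) (33.9643, 5.2436) (32.7139, 11) (23.4206, 11)]  |A|=54.0799
9. canonical 4-gon: [(24.8262, 5.0481) (33.9643, 5.2436) (32.7139, 11) (23.4206, 11)]
10. shoelace: 54.0799

Area of P3's cell: 54.0799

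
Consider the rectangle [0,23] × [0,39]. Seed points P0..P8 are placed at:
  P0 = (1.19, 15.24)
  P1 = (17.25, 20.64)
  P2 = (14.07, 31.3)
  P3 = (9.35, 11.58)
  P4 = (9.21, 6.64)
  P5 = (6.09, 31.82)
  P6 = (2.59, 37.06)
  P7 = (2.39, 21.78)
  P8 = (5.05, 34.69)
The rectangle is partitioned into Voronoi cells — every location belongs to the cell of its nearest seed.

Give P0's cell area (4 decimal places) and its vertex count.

1. box [0,23]×[0,39]: [(0, 0) (23, 0) (23, 39) (0, 39)]
2. ⊥bis P0·P1 via (9.22,17.94): [(0, 0) (15.2521, 0) (2.1388, 39) (0, 39)]  |A|=339.1232
3. ⊥bis P0·P2 via (7.63,23.27): [(0, 29.3892) (0, 0) (15.2521, 0) (7.3532, 23.492)]  |A|=287.2038
4. ⊥bis P0·P3 via (5.27,13.41): [(0, 29.3892) (0, 1.6605) (8.3982, 20.3842) (7.3532, 23.492)]  |A|=124.7798
5. ⊥bis P0·P4 via (5.2,10.94): [(0, 29.3892) (0, 6.0907) (3.4159, 9.2762) (8.3982, 20.3842) (7.3532, 23.492)]  |A|=117.2133
6. ⊥bis P0·P5 via (3.64,23.53): [(0, 24.6058) (0, 6.0907) (3.4159, 9.2762) (8.3982, 20.3842) (7.7487, 22.3157)]  |A|=95.522
7. ⊥bis P0·P6 via (1.89,26.15): [(0, 24.6058) (0, 6.0907) (3.4159, 9.2762) (8.3982, 20.3842) (7.7487, 22.3157)]  |A|=95.522
8. ⊥bis P0·P7 via (1.79,18.51): [(0, 18.8384) (0, 6.0907) (3.4159, 9.2762) (7.1189, 17.5322)]  |A|=53.5779
9. ⊥bis P0·P8 via (3.12,24.965): [(0, 18.8384) (0, 6.0907) (3.4159, 9.2762) (7.1189, 17.5322)]  |A|=53.5779
10. canonical 4-gon: [(0, 18.8384) (0, 6.0907) (3.4159, 9.2762) (7.1189, 17.5322)]
11. shoelace: 53.5779

Area of P0's cell: 53.5779 (4 vertices)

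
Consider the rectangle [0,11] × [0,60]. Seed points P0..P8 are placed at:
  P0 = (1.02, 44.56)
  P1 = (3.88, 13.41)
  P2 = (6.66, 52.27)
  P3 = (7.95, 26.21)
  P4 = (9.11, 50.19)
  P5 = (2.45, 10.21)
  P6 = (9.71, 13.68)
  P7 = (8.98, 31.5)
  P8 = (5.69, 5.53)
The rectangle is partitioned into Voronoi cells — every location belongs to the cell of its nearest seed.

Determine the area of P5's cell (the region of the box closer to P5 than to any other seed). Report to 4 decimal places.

Area of P5's cell: 29.2953

1. box [0,11]×[0,60]: [(0, 0) (11, 0) (11, 60) (0, 60)]
2. ⊥bis P5·P0 via (1.735,27.385): [(0, 27.3128) (0, 0) (11, 0) (11, 27.7707)]  |A|=302.9591
3. ⊥bis P5·P1 via (3.165,11.81): [(0, 13.2244) (0, 0) (11, 0) (11, 8.3087)]  |A|=118.432
4. ⊥bis P5·P2 via (4.555,31.24): [(0, 13.2244) (0, 0) (11, 0) (11, 8.3087)]  |A|=118.432
5. ⊥bis P5·P3 via (5.2,18.21): [(0, 13.2244) (0, 0) (11, 0) (11, 8.3087)]  |A|=118.432
6. ⊥bis P5·P4 via (5.78,30.2): [(0, 13.2244) (0, 0) (11, 0) (11, 8.3087)]  |A|=118.432
7. ⊥bis P5·P6 via (6.08,11.945): [(6.9538, 10.1169) (0, 13.2244) (0, 0) (11, 0) (11, 1.6513)]  |A|=104.9632
8. ⊥bis P5·P7 via (5.715,20.855): [(6.9538, 10.1169) (0, 13.2244) (0, 0) (11, 0) (11, 1.6513)]  |A|=104.9632
9. ⊥bis P5·P8 via (4.07,7.87): [(7.0437, 9.9287) (6.9538, 10.1169) (0, 13.2244) (0, 5.0523)]  |A|=29.2953
10. canonical 4-gon: [(7.0437, 9.9287) (6.9538, 10.1169) (0, 13.2244) (0, 5.0523)]
11. shoelace: 29.2953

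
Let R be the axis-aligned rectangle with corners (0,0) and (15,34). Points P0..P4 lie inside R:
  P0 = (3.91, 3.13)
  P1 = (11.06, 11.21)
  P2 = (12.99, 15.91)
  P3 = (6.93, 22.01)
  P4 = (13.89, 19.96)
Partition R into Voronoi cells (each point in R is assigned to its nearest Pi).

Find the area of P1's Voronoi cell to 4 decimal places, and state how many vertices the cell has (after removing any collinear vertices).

Area of P1's cell: 106.1788 (4 vertices)

1. box [0,15]×[0,34]: [(0, 0) (15, 0) (15, 34) (0, 34)]
2. ⊥bis P1·P0 via (7.485,7.17): [(0, 13.7935) (15, 0.52) (15, 34) (0, 34)]  |A|=402.6491
3. ⊥bis P1·P2 via (12.025,13.56): [(0, 18.4979) (0, 13.7935) (15, 0.52) (15, 12.3384)]  |A|=123.9212
4. ⊥bis P1·P3 via (8.995,16.61): [(6.718, 15.7393) (0.4918, 13.3583) (15, 0.52) (15, 12.3384)]  |A|=106.1788
5. ⊥bis P1·P4 via (12.475,15.585): [(6.718, 15.7393) (0.4918, 13.3583) (15, 0.52) (15, 12.3384)]  |A|=106.1788
6. canonical 4-gon: [(6.718, 15.7393) (0.4918, 13.3583) (15, 0.52) (15, 12.3384)]
7. shoelace: 106.1788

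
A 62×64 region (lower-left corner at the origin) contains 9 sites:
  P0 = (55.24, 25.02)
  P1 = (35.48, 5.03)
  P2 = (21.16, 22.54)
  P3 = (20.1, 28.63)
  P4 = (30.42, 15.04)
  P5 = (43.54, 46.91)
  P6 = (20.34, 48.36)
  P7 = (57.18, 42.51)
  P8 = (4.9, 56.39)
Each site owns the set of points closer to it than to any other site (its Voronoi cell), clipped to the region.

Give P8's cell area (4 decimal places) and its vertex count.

Area of P8's cell: 314.2065 (4 vertices)

1. box [0,62]×[0,64]: [(0, 0) (62, 0) (62, 64) (0, 64)]
2. ⊥bis P8·P0 via (30.07,40.705): [(0, 0) (4.7042, 0) (44.5866, 64) (0, 64)]  |A|=1577.3037
3. ⊥bis P8·P1 via (20.19,30.71): [(0, 18.6888) (25.9955, 34.1667) (44.5866, 64) (0, 64)]  |A|=1254.0284
4. ⊥bis P8·P2 via (13.03,39.465): [(0, 33.206) (36.247, 50.6174) (44.5866, 64) (0, 64)]  |A|=856.4379
5. ⊥bis P8·P3 via (12.5,42.51): [(0, 35.6656) (40.8776, 58.0482) (44.5866, 64) (0, 64)]  |A|=711.8067
6. ⊥bis P8·P4 via (17.66,35.715): [(0, 35.6656) (40.8776, 58.0482) (44.5866, 64) (0, 64)]  |A|=711.8067
7. ⊥bis P8·P5 via (24.22,51.65): [(0, 35.6656) (23.4483, 48.5048) (27.25, 64) (0, 64)]  |A|=543.3194
8. ⊥bis P8·P6 via (12.62,52.375): [(0, 35.6656) (5.4945, 38.6741) (18.6659, 64) (0, 64)]  |A|=314.2065
9. ⊥bis P8·P7 via (31.04,49.45): [(0, 35.6656) (5.4945, 38.6741) (18.6659, 64) (0, 64)]  |A|=314.2065
10. canonical 4-gon: [(0, 35.6656) (5.4945, 38.6741) (18.6659, 64) (0, 64)]
11. shoelace: 314.2065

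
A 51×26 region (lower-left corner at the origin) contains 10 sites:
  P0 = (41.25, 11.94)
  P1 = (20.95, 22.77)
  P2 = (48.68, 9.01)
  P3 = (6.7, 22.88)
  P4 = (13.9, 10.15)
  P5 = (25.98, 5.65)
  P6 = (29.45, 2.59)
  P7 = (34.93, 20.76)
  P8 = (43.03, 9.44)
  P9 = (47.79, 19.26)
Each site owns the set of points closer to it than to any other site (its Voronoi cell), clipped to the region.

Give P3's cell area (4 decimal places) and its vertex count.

Area of P3's cell: 157.5848 (4 vertices)

1. box [0,51]×[0,26]: [(0, 0) (51, 0) (51, 26) (0, 26)]
2. ⊥bis P3·P0 via (23.975,17.41): [(0, 0) (18.4623, 0) (26.695, 26) (0, 26)]  |A|=587.0438
3. ⊥bis P3·P1 via (13.825,22.825): [(0, 0) (13.6488, 0) (13.8495, 26) (0, 26)]  |A|=357.4781
4. ⊥bis P3·P2 via (27.69,15.945): [(0, 0) (13.6488, 0) (13.8495, 26) (0, 26)]  |A|=357.4781
5. ⊥bis P3·P4 via (10.3,16.515): [(0, 10.6894) (13.7915, 18.4898) (13.8495, 26) (0, 26)]  |A|=157.5848
6. ⊥bis P3·P5 via (16.34,14.265): [(0, 10.6894) (13.7915, 18.4898) (13.8495, 26) (0, 26)]  |A|=157.5848
7. ⊥bis P3·P6 via (18.075,12.735): [(0, 10.6894) (13.7915, 18.4898) (13.8495, 26) (0, 26)]  |A|=157.5848
8. ⊥bis P3·P7 via (20.815,21.82): [(0, 10.6894) (13.7915, 18.4898) (13.8495, 26) (0, 26)]  |A|=157.5848
9. ⊥bis P3·P8 via (24.865,16.16): [(0, 10.6894) (13.7915, 18.4898) (13.8495, 26) (0, 26)]  |A|=157.5848
10. ⊥bis P3·P9 via (27.245,21.07): [(0, 10.6894) (13.7915, 18.4898) (13.8495, 26) (0, 26)]  |A|=157.5848
11. canonical 4-gon: [(0, 10.6894) (13.7915, 18.4898) (13.8495, 26) (0, 26)]
12. shoelace: 157.5848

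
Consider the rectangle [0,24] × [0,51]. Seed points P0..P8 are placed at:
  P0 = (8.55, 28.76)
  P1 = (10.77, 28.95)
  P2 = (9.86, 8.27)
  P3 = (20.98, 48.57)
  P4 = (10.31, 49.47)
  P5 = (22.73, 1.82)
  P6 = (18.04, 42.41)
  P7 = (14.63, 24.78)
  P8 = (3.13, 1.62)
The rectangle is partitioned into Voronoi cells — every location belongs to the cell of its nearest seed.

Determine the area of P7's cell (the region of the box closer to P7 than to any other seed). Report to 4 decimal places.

1. box [0,24]×[0,51]: [(0, 0) (24, 0) (24, 51) (0, 51)]
2. ⊥bis P7·P0 via (11.59,26.77): [(0, 9.0647) (0, 0) (24, 0) (24, 45.728)]  |A|=657.512
3. ⊥bis P7·P1 via (12.7,26.865): [(10.041, 24.4036) (0, 9.0647) (0, 0) (24, 0) (24, 37.325)]  |A|=598.8628
4. ⊥bis P7·P2 via (12.245,16.525): [(10.041, 24.4036) (6.0544, 18.3136) (24, 13.1288) (24, 37.325)]  |A|=233.8573
5. ⊥bis P7·P3 via (17.805,36.675): [(22.0685, 35.537) (10.041, 24.4036) (6.0544, 18.3136) (24, 13.1288) (24, 35.0214)]  |A|=231.6327
6. ⊥bis P7·P4 via (12.47,37.125): [(22.0685, 35.537) (10.041, 24.4036) (6.0544, 18.3136) (24, 13.1288) (24, 35.0214)]  |A|=231.6327
7. ⊥bis P7·P5 via (18.68,13.3): [(22.0685, 35.537) (10.041, 24.4036) (6.0544, 18.3136) (20.8084, 14.0509) (24, 15.1768) (24, 35.0214)]  |A|=228.3645
8. ⊥bis P7·P6 via (16.335,33.595): [(19.3421, 33.0134) (10.041, 24.4036) (6.0544, 18.3136) (20.8084, 14.0509) (24, 15.1768) (24, 32.1124)]  |A|=218.4495
9. ⊥bis P7·P8 via (8.88,13.2): [(19.3421, 33.0134) (10.041, 24.4036) (6.0544, 18.3136) (20.8084, 14.0509) (24, 15.1768) (24, 32.1124)]  |A|=218.4495
10. canonical 6-gon: [(19.3421, 33.0134) (10.041, 24.4036) (6.0544, 18.3136) (20.8084, 14.0509) (24, 15.1768) (24, 32.1124)]
11. shoelace: 218.4495

Area of P7's cell: 218.4495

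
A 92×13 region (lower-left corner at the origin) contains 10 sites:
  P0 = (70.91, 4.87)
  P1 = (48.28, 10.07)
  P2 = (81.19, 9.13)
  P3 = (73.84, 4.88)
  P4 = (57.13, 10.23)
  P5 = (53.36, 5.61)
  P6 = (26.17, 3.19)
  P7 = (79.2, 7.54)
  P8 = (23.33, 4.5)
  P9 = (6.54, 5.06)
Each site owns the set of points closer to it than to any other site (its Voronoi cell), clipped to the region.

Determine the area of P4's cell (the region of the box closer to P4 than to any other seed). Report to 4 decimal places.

1. box [0,92]×[0,13]: [(0, 0) (92, 0) (92, 13) (0, 13)]
2. ⊥bis P4·P0 via (64.02,7.55): [(0, 0) (61.0833, 0) (66.1399, 13) (0, 13)]  |A|=826.9506
3. ⊥bis P4·P1 via (52.705,10.15): [(52.8885, 0) (61.0833, 0) (66.1399, 13) (52.6535, 13)]  |A|=140.9277
4. ⊥bis P4·P2 via (69.16,9.68): [(52.8885, 0) (61.0833, 0) (66.1399, 13) (52.6535, 13)]  |A|=140.9277
5. ⊥bis P4·P3 via (65.485,7.555): [(52.8885, 0) (61.0833, 0) (66.1399, 13) (52.6535, 13)]  |A|=140.9277
6. ⊥bis P4·P5 via (55.245,7.92): [(52.7079, 9.9903) (62.0151, 2.3955) (66.1399, 13) (52.6535, 13)]  |A|=85.3074
7. ⊥bis P4·P6 via (41.65,6.71): [(52.7079, 9.9903) (62.0151, 2.3955) (66.1399, 13) (52.6535, 13)]  |A|=85.3074
8. ⊥bis P4·P7 via (68.165,8.885): [(52.7079, 9.9903) (62.0151, 2.3955) (66.1399, 13) (52.6535, 13)]  |A|=85.3074
9. ⊥bis P4·P8 via (40.23,7.365): [(52.7079, 9.9903) (62.0151, 2.3955) (66.1399, 13) (52.6535, 13)]  |A|=85.3074
10. ⊥bis P4·P9 via (31.835,7.645): [(52.7079, 9.9903) (62.0151, 2.3955) (66.1399, 13) (52.6535, 13)]  |A|=85.3074
11. canonical 4-gon: [(52.7079, 9.9903) (62.0151, 2.3955) (66.1399, 13) (52.6535, 13)]
12. shoelace: 85.3074

Area of P4's cell: 85.3074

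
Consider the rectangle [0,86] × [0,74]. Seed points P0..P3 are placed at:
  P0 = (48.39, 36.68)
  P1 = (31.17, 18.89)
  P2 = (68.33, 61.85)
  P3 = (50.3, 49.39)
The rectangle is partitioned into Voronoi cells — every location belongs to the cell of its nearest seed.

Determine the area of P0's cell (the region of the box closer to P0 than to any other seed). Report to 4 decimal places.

1. box [0,86]×[0,74]: [(0, 0) (86, 0) (86, 74) (0, 74)]
2. ⊥bis P0·P1 via (39.78,27.785): [(0, 66.2904) (68.4847, 0) (86, 0) (86, 74) (0, 74)]  |A|=4094.0595
3. ⊥bis P0·P2 via (58.36,49.265): [(0, 66.2904) (68.4847, 0) (86, 0) (86, 27.3682) (27.1373, 74) (0, 74)]  |A|=2721.6245
4. ⊥bis P0·P3 via (49.345,43.035): [(19.3719, 47.5392) (68.4847, 0) (86, 0) (86, 27.3682) (70.1754, 39.9047)]  |A|=1586.1199
5. canonical 5-gon: [(19.3719, 47.5392) (68.4847, 0) (86, 0) (86, 27.3682) (70.1754, 39.9047)]
6. shoelace: 1586.1199

Area of P0's cell: 1586.1199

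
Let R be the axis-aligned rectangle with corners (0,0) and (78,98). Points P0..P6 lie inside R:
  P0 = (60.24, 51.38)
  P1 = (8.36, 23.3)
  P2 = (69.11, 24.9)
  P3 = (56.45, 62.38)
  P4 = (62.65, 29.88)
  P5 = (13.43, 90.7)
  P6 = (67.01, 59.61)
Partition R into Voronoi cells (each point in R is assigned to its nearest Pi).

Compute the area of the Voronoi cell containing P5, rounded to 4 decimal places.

Area of P5's cell: 1458.4669

1. box [0,78]×[0,98]: [(0, 0) (78, 0) (78, 98) (0, 98)]
2. ⊥bis P5·P0 via (36.835,71.04): [(0, 27.1884) (59.4812, 98) (0, 98)]  |A|=2105.9795
3. ⊥bis P5·P1 via (10.895,57): [(0, 57.8195) (24.2008, 55.9991) (59.4812, 98) (0, 98)]  |A|=1735.3302
4. ⊥bis P5·P2 via (41.27,57.8): [(0, 57.8195) (24.2008, 55.9991) (59.4812, 98) (0, 98)]  |A|=1735.3302
5. ⊥bis P5·P3 via (34.94,76.54): [(0, 57.8195) (21.5493, 56.1986) (49.0671, 98) (0, 98)]  |A|=1458.4669
6. ⊥bis P5·P4 via (38.04,60.29): [(0, 57.8195) (21.5493, 56.1986) (49.0671, 98) (0, 98)]  |A|=1458.4669
7. ⊥bis P5·P6 via (40.22,75.155): [(0, 57.8195) (21.5493, 56.1986) (49.0671, 98) (0, 98)]  |A|=1458.4669
8. canonical 4-gon: [(0, 57.8195) (21.5493, 56.1986) (49.0671, 98) (0, 98)]
9. shoelace: 1458.4669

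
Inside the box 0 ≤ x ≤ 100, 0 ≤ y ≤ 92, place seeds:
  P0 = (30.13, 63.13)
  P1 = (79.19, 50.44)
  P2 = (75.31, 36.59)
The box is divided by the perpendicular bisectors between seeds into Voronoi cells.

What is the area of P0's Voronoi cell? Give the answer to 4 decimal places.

1. box [0,100]×[0,92]: [(0, 0) (100, 0) (100, 92) (0, 92)]
2. ⊥bis P0·P1 via (54.66,56.785): [(0, 0) (39.9718, 0) (63.7688, 92) (0, 92)]  |A|=4772.0695
3. ⊥bis P0·P2 via (52.72,49.86): [(0, 0) (23.4308, 0) (52.9858, 50.3125) (63.7688, 92) (0, 92)]  |A|=4355.9604
4. canonical 5-gon: [(0, 0) (23.4308, 0) (52.9858, 50.3125) (63.7688, 92) (0, 92)]
5. shoelace: 4355.9604

Area of P0's cell: 4355.9604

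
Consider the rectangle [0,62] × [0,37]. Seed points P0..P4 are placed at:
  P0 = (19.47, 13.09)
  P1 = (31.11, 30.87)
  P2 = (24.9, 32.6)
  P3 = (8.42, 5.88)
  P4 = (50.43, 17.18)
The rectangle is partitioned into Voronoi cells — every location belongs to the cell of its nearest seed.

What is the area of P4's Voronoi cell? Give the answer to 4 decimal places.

Area of P4's cell: 826.6832

1. box [0,62]×[0,37]: [(0, 0) (62, 0) (62, 37) (0, 37)]
2. ⊥bis P4·P0 via (34.95,15.135): [(36.9494, 0) (62, 0) (62, 37) (32.0615, 37)]  |A|=1017.2979
3. ⊥bis P4·P1 via (40.77,24.025): [(34.8747, 15.7052) (36.9494, 0) (62, 0) (62, 37) (49.964, 37)]  |A|=826.6832
4. ⊥bis P4·P2 via (37.665,24.89): [(34.8747, 15.7052) (36.9494, 0) (62, 0) (62, 37) (49.964, 37)]  |A|=826.6832
5. ⊥bis P4·P3 via (29.425,11.53): [(34.8747, 15.7052) (36.9494, 0) (62, 0) (62, 37) (49.964, 37)]  |A|=826.6832
6. canonical 5-gon: [(34.8747, 15.7052) (36.9494, 0) (62, 0) (62, 37) (49.964, 37)]
7. shoelace: 826.6832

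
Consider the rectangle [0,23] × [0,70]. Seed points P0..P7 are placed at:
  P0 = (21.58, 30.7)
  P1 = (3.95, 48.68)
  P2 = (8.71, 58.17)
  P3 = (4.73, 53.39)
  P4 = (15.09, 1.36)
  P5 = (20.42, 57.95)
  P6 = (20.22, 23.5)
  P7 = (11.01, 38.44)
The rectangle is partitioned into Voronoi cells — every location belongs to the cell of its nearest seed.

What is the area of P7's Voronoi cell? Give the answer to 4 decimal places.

1. box [0,23]×[0,70]: [(0, 0) (23, 0) (23, 70) (0, 70)]
2. ⊥bis P7·P0 via (16.295,34.57): [(0, 12.317) (23, 43.7266) (23, 70) (0, 70)]  |A|=965.4988
3. ⊥bis P7·P1 via (7.48,43.56): [(0, 38.4029) (0, 12.317) (23, 43.7266) (23, 54.2603)]  |A|=421.1257
4. ⊥bis P7·P2 via (9.86,48.305): [(15.2784, 48.9366) (0, 38.4029) (0, 12.317) (23, 43.7266) (23, 49.8368)]  |A|=404.0473
5. ⊥bis P7·P3 via (7.87,45.915): [(15.2784, 48.9366) (0, 38.4029) (0, 12.317) (23, 43.7266) (23, 49.8368)]  |A|=404.0473
6. ⊥bis P7·P4 via (13.05,19.9): [(15.2784, 48.9366) (0, 38.4029) (0, 18.4641) (4.8957, 19.0028) (23, 43.7266) (23, 49.8368)]  |A|=389.0002
7. ⊥bis P7·P5 via (15.715,48.195): [(14.8252, 48.6242) (0, 38.4029) (0, 18.4641) (4.8957, 19.0028) (23, 43.7266) (23, 44.6813)]  |A|=366.9253
8. ⊥bis P7·P6 via (15.615,30.97): [(14.8252, 48.6242) (0, 38.4029) (0, 21.3439) (12.0492, 28.7718) (23, 43.7266) (23, 44.6813)]  |A|=327.5891
9. canonical 6-gon: [(14.8252, 48.6242) (0, 38.4029) (0, 21.3439) (12.0492, 28.7718) (23, 43.7266) (23, 44.6813)]
10. shoelace: 327.5891

Area of P7's cell: 327.5891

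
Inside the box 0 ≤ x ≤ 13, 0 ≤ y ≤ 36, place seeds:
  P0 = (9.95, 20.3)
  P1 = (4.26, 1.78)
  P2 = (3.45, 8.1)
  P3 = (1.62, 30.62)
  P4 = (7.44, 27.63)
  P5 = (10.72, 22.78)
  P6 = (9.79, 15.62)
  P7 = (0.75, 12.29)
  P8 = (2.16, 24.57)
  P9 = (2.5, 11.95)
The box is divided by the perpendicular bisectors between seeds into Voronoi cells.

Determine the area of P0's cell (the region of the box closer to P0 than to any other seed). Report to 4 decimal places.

1. box [0,13]×[0,36]: [(0, 0) (13, 0) (13, 36) (0, 36)]
2. ⊥bis P0·P1 via (7.105,11.04): [(0, 13.2229) (13, 9.2288) (13, 36) (0, 36)]  |A|=322.0636
3. ⊥bis P0·P2 via (6.7,14.2): [(0, 17.7697) (13, 10.8434) (13, 36) (0, 36)]  |A|=282.0148
4. ⊥bis P0·P3 via (5.785,25.46): [(0, 20.7905) (0, 17.7697) (13, 10.8434) (13, 31.2837)]  |A|=152.4974
5. ⊥bis P0·P4 via (8.695,23.965): [(0.424, 21.1328) (0, 20.7905) (0, 17.7697) (13, 10.8434) (13, 25.4392)]  |A|=115.7468
6. ⊥bis P0·P5 via (10.335,21.54): [(5.7608, 22.9602) (0.424, 21.1328) (0, 20.7905) (0, 17.7697) (13, 10.8434) (13, 20.7126)]  |A|=98.6383
7. ⊥bis P0·P6 via (9.87,17.96): [(5.7608, 22.9602) (0.424, 21.1328) (0, 20.7905) (0, 18.2974) (13, 17.853) (13, 20.7126)]  |A|=49.6458
8. ⊥bis P0·P7 via (5.35,16.295): [(5.7608, 22.9602) (0.974, 21.3211) (3.7172, 18.1704) (13, 17.853) (13, 20.7126)]  |A|=42.6957
9. ⊥bis P0·P8 via (6.055,22.435): [(6.2582, 22.8058) (3.7174, 18.1703) (13, 17.853) (13, 20.7126)]  |A|=31.5569
10. ⊥bis P0·P9 via (6.225,16.125): [(6.2582, 22.8058) (3.7881, 18.2993) (3.9411, 18.1627) (13, 17.853) (13, 20.7126)]  |A|=31.5422
11. canonical 5-gon: [(6.2582, 22.8058) (3.7881, 18.2993) (3.9411, 18.1627) (13, 17.853) (13, 20.7126)]
12. shoelace: 31.5422

Area of P0's cell: 31.5422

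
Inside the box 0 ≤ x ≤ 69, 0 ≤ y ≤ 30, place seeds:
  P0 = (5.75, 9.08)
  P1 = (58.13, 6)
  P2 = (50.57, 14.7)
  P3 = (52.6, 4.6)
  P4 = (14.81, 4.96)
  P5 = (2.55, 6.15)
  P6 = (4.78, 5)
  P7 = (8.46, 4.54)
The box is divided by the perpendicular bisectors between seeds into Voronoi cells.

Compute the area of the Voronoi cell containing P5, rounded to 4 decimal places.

Area of P5's cell: 30.2604

1. box [0,69]×[0,30]: [(0, 0) (69, 0) (69, 30) (0, 30)]
2. ⊥bis P5·P0 via (4.15,7.615): [(0, 12.1474) (0, 0) (11.1225, 0)]  |A|=67.5548
3. ⊥bis P5·P1 via (30.34,6.075): [(0, 12.1474) (0, 0) (11.1225, 0)]  |A|=67.5548
4. ⊥bis P5·P2 via (26.56,10.425): [(0, 12.1474) (0, 0) (11.1225, 0)]  |A|=67.5548
5. ⊥bis P5·P3 via (27.575,5.375): [(0, 12.1474) (0, 0) (11.1225, 0)]  |A|=67.5548
6. ⊥bis P5·P4 via (8.68,5.555): [(8.4266, 2.9443) (0, 12.1474) (0, 0) (8.1408, 0)]  |A|=63.1653
7. ⊥bis P5·P6 via (3.665,5.575): [(4.5127, 7.2188) (0, 12.1474) (0, 0) (0.79, 0)]  |A|=30.2604
8. ⊥bis P5·P7 via (5.505,5.345): [(4.5127, 7.2188) (0, 12.1474) (0, 0) (0.79, 0)]  |A|=30.2604
9. canonical 4-gon: [(4.5127, 7.2188) (0, 12.1474) (0, 0) (0.79, 0)]
10. shoelace: 30.2604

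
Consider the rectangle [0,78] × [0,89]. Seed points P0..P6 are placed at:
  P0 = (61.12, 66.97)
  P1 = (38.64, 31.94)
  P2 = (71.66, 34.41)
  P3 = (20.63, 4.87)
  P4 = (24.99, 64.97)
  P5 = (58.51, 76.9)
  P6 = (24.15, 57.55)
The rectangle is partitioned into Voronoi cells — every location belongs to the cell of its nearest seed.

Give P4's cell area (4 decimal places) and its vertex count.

1. box [0,78]×[0,89]: [(0, 0) (78, 0) (78, 89) (0, 89)]
2. ⊥bis P4·P0 via (43.055,65.97): [(0, 0) (46.7068, 0) (41.7802, 89) (0, 89)]  |A|=3937.6703
3. ⊥bis P4·P1 via (31.815,48.455): [(0, 35.3071) (43.7515, 53.3879) (41.7802, 89) (0, 89)]  |A|=1918.5119
4. ⊥bis P4·P2 via (48.325,49.69): [(0, 35.3071) (43.7515, 53.3879) (41.7802, 89) (0, 89)]  |A|=1918.5119
5. ⊥bis P4·P3 via (22.81,34.92): [(0, 36.5748) (2.6094, 36.3855) (43.7515, 53.3879) (41.7802, 89) (0, 89)]  |A|=1916.858
6. ⊥bis P4·P5 via (41.75,70.935): [(0, 36.5748) (2.6094, 36.3855) (43.7515, 53.3879) (42.9699, 67.5074) (35.3205, 89) (0, 89)]  |A|=1847.4412
7. ⊥bis P4·P6 via (24.57,61.26): [(0, 64.0415) (43.4339, 59.1245) (42.9699, 67.5074) (35.3205, 89) (0, 89)]  |A|=1096.7083
8. canonical 5-gon: [(0, 64.0415) (43.4339, 59.1245) (42.9699, 67.5074) (35.3205, 89) (0, 89)]
9. shoelace: 1096.7083

Area of P4's cell: 1096.7083 (5 vertices)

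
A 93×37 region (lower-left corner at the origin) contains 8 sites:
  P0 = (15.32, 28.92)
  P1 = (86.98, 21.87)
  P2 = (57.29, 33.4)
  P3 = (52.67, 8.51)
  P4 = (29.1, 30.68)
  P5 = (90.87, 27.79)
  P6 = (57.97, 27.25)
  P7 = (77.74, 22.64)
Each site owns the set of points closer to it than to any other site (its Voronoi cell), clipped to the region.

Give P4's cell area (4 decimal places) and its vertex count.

1. box [0,93]×[0,37]: [(0, 0) (93, 0) (93, 37) (0, 37)]
2. ⊥bis P4·P0 via (22.21,29.8): [(26.0161, 0) (93, 0) (93, 37) (21.2904, 37)]  |A|=2565.8297
3. ⊥bis P4·P1 via (58.04,26.275): [(26.0161, 0) (54.0406, 0) (59.6725, 37) (21.2904, 37)]  |A|=1228.5223
4. ⊥bis P4·P2 via (43.195,32.04): [(26.0161, 0) (46.2865, 0) (42.7164, 37) (21.2904, 37)]  |A|=771.3833
5. ⊥bis P4·P3 via (40.885,19.595): [(25.5902, 3.3344) (44.0692, 22.9802) (42.7164, 37) (21.2904, 37)]  |A|=503.483
6. ⊥bis P4·P5 via (59.985,29.235): [(25.5902, 3.3344) (44.0692, 22.9802) (42.7164, 37) (21.2904, 37)]  |A|=503.483
7. ⊥bis P4·P6 via (43.535,28.965): [(25.5902, 3.3344) (42.6439, 21.465) (43.5111, 28.7639) (42.7164, 37) (21.2904, 37)]  |A|=498.9387
8. ⊥bis P4·P7 via (53.42,26.66): [(25.5902, 3.3344) (42.6439, 21.465) (43.5111, 28.7639) (42.7164, 37) (21.2904, 37)]  |A|=498.9387
9. canonical 5-gon: [(25.5902, 3.3344) (42.6439, 21.465) (43.5111, 28.7639) (42.7164, 37) (21.2904, 37)]
10. shoelace: 498.9387

Area of P4's cell: 498.9387 (5 vertices)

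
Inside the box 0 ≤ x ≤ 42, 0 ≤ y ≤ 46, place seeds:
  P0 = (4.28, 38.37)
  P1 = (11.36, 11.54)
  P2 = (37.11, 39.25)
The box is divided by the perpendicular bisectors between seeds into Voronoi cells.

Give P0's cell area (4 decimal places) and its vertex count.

1. box [0,42]×[0,46]: [(0, 0) (42, 0) (42, 46) (0, 46)]
2. ⊥bis P0·P1 via (7.82,24.955): [(0, 22.8914) (42, 33.9745) (42, 46) (0, 46)]  |A|=737.8145
3. ⊥bis P0·P2 via (20.695,38.81): [(0, 22.8914) (20.9733, 28.426) (20.5023, 46) (0, 46)]  |A|=422.4859
4. canonical 4-gon: [(0, 22.8914) (20.9733, 28.426) (20.5023, 46) (0, 46)]
5. shoelace: 422.4859

Area of P0's cell: 422.4859 (4 vertices)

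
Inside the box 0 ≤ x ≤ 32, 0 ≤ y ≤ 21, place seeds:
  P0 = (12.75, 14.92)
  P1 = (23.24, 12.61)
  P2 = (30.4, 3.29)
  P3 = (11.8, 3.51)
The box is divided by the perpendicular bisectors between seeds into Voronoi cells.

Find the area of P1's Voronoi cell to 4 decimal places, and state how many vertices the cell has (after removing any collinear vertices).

Area of P1's cell: 190.2603 (5 vertices)

1. box [0,32]×[0,21]: [(0, 0) (32, 0) (32, 21) (0, 21)]
2. ⊥bis P1·P0 via (17.995,13.765): [(14.9638, 0) (32, 0) (32, 21) (19.5882, 21)]  |A|=309.2037
3. ⊥bis P1·P2 via (26.82,7.95): [(14.9638, 0) (16.4717, 0) (32, 11.9295) (32, 21) (19.5882, 21)]  |A|=216.5812
4. ⊥bis P1·P3 via (17.52,8.06): [(16.9081, 8.8292) (21.1019, 3.5571) (32, 11.9295) (32, 21) (19.5882, 21)]  |A|=190.2603
5. canonical 5-gon: [(16.9081, 8.8292) (21.1019, 3.5571) (32, 11.9295) (32, 21) (19.5882, 21)]
6. shoelace: 190.2603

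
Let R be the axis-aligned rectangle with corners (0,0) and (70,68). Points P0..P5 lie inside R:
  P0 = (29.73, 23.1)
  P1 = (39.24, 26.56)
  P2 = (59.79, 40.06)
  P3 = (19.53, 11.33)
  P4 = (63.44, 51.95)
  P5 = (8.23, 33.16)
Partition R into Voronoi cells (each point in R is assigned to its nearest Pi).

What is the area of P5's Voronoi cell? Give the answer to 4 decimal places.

1. box [0,70]×[0,68]: [(0, 0) (70, 0) (70, 68) (0, 68)]
2. ⊥bis P5·P0 via (18.98,28.13): [(0, 0) (5.8178, 0) (37.6355, 68) (0, 68)]  |A|=1477.4097
3. ⊥bis P5·P1 via (23.735,29.86): [(0, 0) (5.8178, 0) (27.0272, 45.3282) (31.8525, 68) (0, 68)]  |A|=1411.855
4. ⊥bis P5·P2 via (34.01,36.61): [(0, 0) (5.8178, 0) (27.0272, 45.3282) (30.598, 62.1058) (29.8092, 68) (0, 68)]  |A|=1405.8333
5. ⊥bis P5·P3 via (13.88,22.245): [(0, 15.0602) (16.9763, 23.8478) (27.0272, 45.3282) (30.598, 62.1058) (29.8092, 68) (0, 68)]  |A|=1208.6295
6. ⊥bis P5·P4 via (35.835,42.555): [(0, 15.0602) (16.9763, 23.8478) (27.0272, 45.3282) (30.0529, 59.5444) (27.1751, 68) (0, 68)]  |A|=1194.8762
7. canonical 6-gon: [(0, 15.0602) (16.9763, 23.8478) (27.0272, 45.3282) (30.0529, 59.5444) (27.1751, 68) (0, 68)]
8. shoelace: 1194.8762

Area of P5's cell: 1194.8762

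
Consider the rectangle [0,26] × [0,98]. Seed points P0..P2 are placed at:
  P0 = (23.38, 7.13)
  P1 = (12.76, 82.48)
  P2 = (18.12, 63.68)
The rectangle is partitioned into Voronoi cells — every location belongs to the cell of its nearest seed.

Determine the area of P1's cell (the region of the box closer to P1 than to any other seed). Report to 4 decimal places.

1. box [0,26]×[0,98]: [(0, 0) (26, 0) (26, 98) (0, 98)]
2. ⊥bis P1·P0 via (18.07,44.805): [(0, 42.2582) (26, 45.9227) (26, 98) (0, 98)]  |A|=1401.649
3. ⊥bis P1·P2 via (15.44,73.08): [(0, 68.678) (26, 76.0907) (26, 98) (0, 98)]  |A|=666.0071
4. canonical 4-gon: [(0, 68.678) (26, 76.0907) (26, 98) (0, 98)]
5. shoelace: 666.0071

Area of P1's cell: 666.0071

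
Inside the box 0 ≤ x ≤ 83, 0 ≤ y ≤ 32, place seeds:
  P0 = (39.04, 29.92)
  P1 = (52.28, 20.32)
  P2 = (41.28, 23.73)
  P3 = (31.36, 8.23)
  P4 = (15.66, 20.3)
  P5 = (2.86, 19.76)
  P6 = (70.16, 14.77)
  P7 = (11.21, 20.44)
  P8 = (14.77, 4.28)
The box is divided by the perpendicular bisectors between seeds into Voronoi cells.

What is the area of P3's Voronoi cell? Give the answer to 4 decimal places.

1. box [0,83]×[0,32]: [(0, 0) (83, 0) (83, 32) (0, 32)]
2. ⊥bis P3·P0 via (35.2,19.075): [(0, 31.5386) (0, 0) (83, 0) (83, 2.15)]  |A|=1398.0765
3. ⊥bis P3·P1 via (41.82,14.275): [(40.0355, 17.3629) (0, 31.5386) (0, 0) (50.0697, 0)]  |A|=1066.0088
4. ⊥bis P3·P2 via (36.32,15.98): [(43.4846, 11.3947) (26.8823, 22.0201) (0, 31.5386) (0, 0) (50.0697, 0)]  |A|=1034.7902
5. ⊥bis P3·P4 via (23.51,14.265): [(43.4846, 11.3947) (28.618, 20.9093) (12.5432, 0) (50.0697, 0)]  |A|=445.6981
6. ⊥bis P3·P5 via (17.11,13.995): [(43.4846, 11.3947) (28.618, 20.9093) (12.5432, 0) (50.0697, 0)]  |A|=445.6981
7. ⊥bis P3·P6 via (50.76,11.5): [(43.4846, 11.3947) (28.618, 20.9093) (12.5432, 0) (50.0697, 0)]  |A|=445.6981
8. ⊥bis P3·P7 via (21.285,14.335): [(43.4846, 11.3947) (28.618, 20.9093) (12.8049, 0.3403) (12.5986, 0) (50.0697, 0)]  |A|=445.6887
9. ⊥bis P3·P8 via (23.065,6.255): [(43.4846, 11.3947) (28.618, 20.9093) (21.7141, 11.9289) (24.5543, 0) (50.0697, 0)]  |A|=374.0584
10. canonical 5-gon: [(43.4846, 11.3947) (28.618, 20.9093) (21.7141, 11.9289) (24.5543, 0) (50.0697, 0)]
11. shoelace: 374.0584

Area of P3's cell: 374.0584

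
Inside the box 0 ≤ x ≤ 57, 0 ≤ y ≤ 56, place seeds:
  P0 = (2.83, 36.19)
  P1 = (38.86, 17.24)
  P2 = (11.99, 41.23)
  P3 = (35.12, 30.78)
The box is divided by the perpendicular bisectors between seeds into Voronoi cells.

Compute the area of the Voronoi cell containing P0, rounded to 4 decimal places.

1. box [0,57]×[0,56]: [(0, 0) (57, 0) (57, 56) (0, 56)]
2. ⊥bis P0·P1 via (20.845,26.715): [(0, 0) (6.7942, 0) (36.2475, 56) (0, 56)]  |A|=1205.1674
3. ⊥bis P0·P2 via (7.41,38.71): [(0, 52.1774) (0, 0) (6.7942, 0) (17.5045, 20.3636)]  |A|=525.8472
4. ⊥bis P0·P3 via (18.975,33.485): [(16.9465, 21.3778) (0, 52.1774) (0, 0) (6.7942, 0) (16.4363, 18.3327)]  |A|=524.7389
5. canonical 5-gon: [(16.9465, 21.3778) (0, 52.1774) (0, 0) (6.7942, 0) (16.4363, 18.3327)]
6. shoelace: 524.7389

Area of P0's cell: 524.7389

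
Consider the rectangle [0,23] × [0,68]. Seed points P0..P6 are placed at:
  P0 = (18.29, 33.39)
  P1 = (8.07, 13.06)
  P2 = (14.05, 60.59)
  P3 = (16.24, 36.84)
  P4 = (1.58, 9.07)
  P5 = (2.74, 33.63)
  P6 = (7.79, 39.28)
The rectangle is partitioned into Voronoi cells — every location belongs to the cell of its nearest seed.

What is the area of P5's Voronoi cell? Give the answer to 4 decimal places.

1. box [0,23]×[0,68]: [(0, 0) (23, 0) (23, 68) (0, 68)]
2. ⊥bis P5·P0 via (10.515,33.51): [(0, 0) (9.9978, 0) (11.0473, 68) (0, 68)]  |A|=715.5343
3. ⊥bis P5·P1 via (5.405,23.345): [(0, 21.9445) (10.378, 24.6336) (11.0473, 68) (0, 68)]  |A|=478.5235
4. ⊥bis P5·P2 via (8.395,47.11): [(0, 50.6318) (0, 21.9445) (10.378, 24.6336) (10.7099, 46.1389)]  |A|=264.764
5. ⊥bis P5·P3 via (9.49,35.235): [(6.4749, 47.9155) (0, 50.6318) (0, 21.9445) (10.378, 24.6336) (10.4775, 31.0819)]  |A|=232.6739
6. ⊥bis P5·P4 via (2.16,21.35): [(6.4749, 47.9155) (0, 50.6318) (0, 21.9445) (10.378, 24.6336) (10.4775, 31.0819)]  |A|=232.6739
7. ⊥bis P5·P6 via (5.265,36.455): [(10.2619, 31.9888) (0, 41.1609) (0, 21.9445) (10.378, 24.6336) (10.4775, 31.0819)]  |A|=137.6608
8. canonical 5-gon: [(10.2619, 31.9888) (0, 41.1609) (0, 21.9445) (10.378, 24.6336) (10.4775, 31.0819)]
9. shoelace: 137.6608

Area of P5's cell: 137.6608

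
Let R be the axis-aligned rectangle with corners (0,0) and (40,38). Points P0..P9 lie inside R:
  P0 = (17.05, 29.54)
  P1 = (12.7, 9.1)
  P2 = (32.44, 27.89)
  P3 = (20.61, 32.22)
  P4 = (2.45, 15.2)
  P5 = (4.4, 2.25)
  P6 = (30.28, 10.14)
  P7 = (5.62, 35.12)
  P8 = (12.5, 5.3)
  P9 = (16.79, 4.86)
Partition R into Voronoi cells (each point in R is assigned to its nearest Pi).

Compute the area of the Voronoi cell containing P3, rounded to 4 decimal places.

1. box [0,40]×[0,38]: [(0, 0) (40, 0) (40, 38) (0, 38)]
2. ⊥bis P3·P0 via (18.83,30.88): [(40, 2.7587) (40, 38) (13.47, 38)]  |A|=467.4764
3. ⊥bis P3·P1 via (16.655,20.66): [(29.9472, 16.1124) (40, 12.673) (40, 38) (13.47, 38)]  |A|=417.6429
4. ⊥bis P3·P2 via (26.525,30.055): [(24.2108, 23.7324) (29.433, 38) (13.47, 38)]  |A|=113.8772
5. ⊥bis P3·P4 via (11.53,23.71): [(24.2108, 23.7324) (29.433, 38) (13.47, 38)]  |A|=113.8772
6. ⊥bis P3·P5 via (12.505,17.235): [(24.2108, 23.7324) (29.433, 38) (13.47, 38)]  |A|=113.8772
7. ⊥bis P3·P6 via (25.445,21.18): [(24.2108, 23.7324) (29.433, 38) (13.47, 38)]  |A|=113.8772
8. ⊥bis P3·P7 via (13.115,33.67): [(13.854, 37.4899) (24.2108, 23.7324) (29.433, 38) (13.9527, 38)]  |A|=113.7541
9. ⊥bis P3·P8 via (16.555,18.76): [(13.854, 37.4899) (24.2108, 23.7324) (29.433, 38) (13.9527, 38)]  |A|=113.7541
10. ⊥bis P3·P9 via (18.7,18.54): [(13.854, 37.4899) (24.2108, 23.7324) (29.433, 38) (13.9527, 38)]  |A|=113.7541
11. canonical 4-gon: [(13.854, 37.4899) (24.2108, 23.7324) (29.433, 38) (13.9527, 38)]
12. shoelace: 113.7541

Area of P3's cell: 113.7541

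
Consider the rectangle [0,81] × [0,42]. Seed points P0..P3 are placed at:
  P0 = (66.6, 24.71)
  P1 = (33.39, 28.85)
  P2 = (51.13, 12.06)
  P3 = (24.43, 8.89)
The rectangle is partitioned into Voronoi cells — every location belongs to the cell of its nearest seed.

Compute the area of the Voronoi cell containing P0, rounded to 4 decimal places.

Area of P0's cell: 938.7169

1. box [0,81]×[0,42]: [(0, 0) (81, 0) (81, 42) (0, 42)]
2. ⊥bis P0·P1 via (49.995,26.78): [(46.6566, 0) (81, 0) (81, 42) (51.8923, 42)]  |A|=1332.4728
3. ⊥bis P0·P2 via (58.865,18.385): [(50.2603, 28.9079) (73.8986, 0) (81, 0) (81, 42) (51.8923, 42)]  |A|=938.7169
4. ⊥bis P0·P3 via (45.515,16.8): [(50.2603, 28.9079) (73.8986, 0) (81, 0) (81, 42) (51.8923, 42)]  |A|=938.7169
5. canonical 5-gon: [(50.2603, 28.9079) (73.8986, 0) (81, 0) (81, 42) (51.8923, 42)]
6. shoelace: 938.7169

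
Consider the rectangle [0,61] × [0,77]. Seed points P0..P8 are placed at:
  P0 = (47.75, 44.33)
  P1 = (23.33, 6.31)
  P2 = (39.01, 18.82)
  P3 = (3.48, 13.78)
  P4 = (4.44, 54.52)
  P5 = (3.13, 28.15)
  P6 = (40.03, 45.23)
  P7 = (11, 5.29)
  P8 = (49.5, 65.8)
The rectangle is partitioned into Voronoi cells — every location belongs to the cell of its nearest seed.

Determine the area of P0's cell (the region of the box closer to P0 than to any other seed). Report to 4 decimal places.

1. box [0,61]×[0,77]: [(0, 0) (61, 0) (61, 77) (0, 77)]
2. ⊥bis P0·P1 via (35.54,25.32): [(0, 48.1471) (61, 8.9672) (61, 77) (0, 77)]  |A|=2955.0133
3. ⊥bis P0·P2 via (43.38,31.575): [(0, 48.1471) (5.7049, 44.4829) (61, 25.5382) (61, 77) (0, 77)]  |A|=2496.8659
4. ⊥bis P0·P3 via (25.615,29.055): [(0, 66.1737) (17.8368, 40.3264) (61, 25.5382) (61, 77) (0, 77)]  |A|=2325.7268
5. ⊥bis P0·P4 via (26.095,49.425): [(23.4979, 38.3868) (61, 25.5382) (61, 77) (32.5829, 77)]  |A|=1513.6002
6. ⊥bis P0·P5 via (25.44,36.24): [(23.9558, 40.333) (24.8266, 37.9316) (61, 25.5382) (61, 77) (32.5829, 77)]  |A|=1512.2031
7. ⊥bis P0·P6 via (43.89,44.78): [(42.3901, 31.9142) (61, 25.5382) (61, 77) (47.6462, 77)]  |A|=779.8829
8. ⊥bis P0·P7 via (29.375,24.81): [(42.3901, 31.9142) (61, 25.5382) (61, 77) (47.6462, 77)]  |A|=779.8829
9. ⊥bis P0·P8 via (48.625,55.065): [(45.1223, 55.3505) (42.3901, 31.9142) (61, 25.5382) (61, 54.0563)]  |A|=453.1853
10. canonical 4-gon: [(45.1223, 55.3505) (42.3901, 31.9142) (61, 25.5382) (61, 54.0563)]
11. shoelace: 453.1853

Area of P0's cell: 453.1853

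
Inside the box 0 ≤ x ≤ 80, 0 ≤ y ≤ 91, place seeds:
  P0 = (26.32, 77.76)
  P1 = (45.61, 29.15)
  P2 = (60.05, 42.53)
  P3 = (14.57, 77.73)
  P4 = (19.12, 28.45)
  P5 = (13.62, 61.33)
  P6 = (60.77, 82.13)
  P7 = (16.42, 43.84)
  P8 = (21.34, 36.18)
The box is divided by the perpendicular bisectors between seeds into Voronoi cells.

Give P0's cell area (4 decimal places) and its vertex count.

Area of P0's cell: 699.5268 (6 vertices)

1. box [0,80]×[0,91]: [(0, 0) (80, 0) (80, 91) (0, 91)]
2. ⊥bis P0·P1 via (35.965,53.455): [(0, 39.1829) (80, 70.9295) (80, 91) (0, 91)]  |A|=2875.5027
3. ⊥bis P0·P2 via (43.185,60.145): [(0, 39.1829) (36.3621, 53.6126) (75.4121, 91) (0, 91)]  |A|=2351.8209
4. ⊥bis P0·P3 via (20.445,77.745): [(20.5227, 47.327) (36.3621, 53.6126) (75.4121, 91) (20.4112, 91)]  |A|=1374.4005
5. ⊥bis P0·P4 via (22.72,53.105): [(20.5071, 53.4281) (31.7576, 51.7854) (36.3621, 53.6126) (75.4121, 91) (20.4112, 91)]  |A|=1340.0928
6. ⊥bis P0·P5 via (19.97,69.545): [(20.4669, 69.1609) (38.247, 55.4173) (75.4121, 91) (20.4112, 91)]  |A|=1172.3101
7. ⊥bis P0·P6 via (43.545,79.945): [(20.4669, 69.1609) (38.247, 55.4173) (45.7457, 62.5966) (42.1427, 91) (20.4112, 91)]  |A|=699.8274
8. ⊥bis P0·P7 via (21.37,60.8): [(20.4669, 69.1609) (37.2973, 56.1514) (38.6128, 55.7675) (45.7457, 62.5966) (42.1427, 91) (20.4112, 91)]  |A|=699.5268
9. ⊥bis P0·P8 via (23.83,56.97): [(20.4669, 69.1609) (37.2973, 56.1514) (38.6128, 55.7675) (45.7457, 62.5966) (42.1427, 91) (20.4112, 91)]  |A|=699.5268
10. canonical 6-gon: [(20.4669, 69.1609) (37.2973, 56.1514) (38.6128, 55.7675) (45.7457, 62.5966) (42.1427, 91) (20.4112, 91)]
11. shoelace: 699.5268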